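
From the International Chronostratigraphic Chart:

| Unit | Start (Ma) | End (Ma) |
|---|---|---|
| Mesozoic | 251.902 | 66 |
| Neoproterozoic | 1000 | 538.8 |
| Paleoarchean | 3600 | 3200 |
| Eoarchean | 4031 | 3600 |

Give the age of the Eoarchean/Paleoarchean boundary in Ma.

The Eoarchean ends and the Paleoarchean begins at 3600 Ma.

3600 Ma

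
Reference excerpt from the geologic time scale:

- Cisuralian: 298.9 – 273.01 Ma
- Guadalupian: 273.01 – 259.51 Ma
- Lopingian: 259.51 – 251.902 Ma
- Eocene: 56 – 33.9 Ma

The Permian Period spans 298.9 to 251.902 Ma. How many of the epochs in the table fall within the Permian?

Epochs inside 298.9–251.902 Ma: Cisuralian, Guadalupian, Lopingian — 3 in total.

3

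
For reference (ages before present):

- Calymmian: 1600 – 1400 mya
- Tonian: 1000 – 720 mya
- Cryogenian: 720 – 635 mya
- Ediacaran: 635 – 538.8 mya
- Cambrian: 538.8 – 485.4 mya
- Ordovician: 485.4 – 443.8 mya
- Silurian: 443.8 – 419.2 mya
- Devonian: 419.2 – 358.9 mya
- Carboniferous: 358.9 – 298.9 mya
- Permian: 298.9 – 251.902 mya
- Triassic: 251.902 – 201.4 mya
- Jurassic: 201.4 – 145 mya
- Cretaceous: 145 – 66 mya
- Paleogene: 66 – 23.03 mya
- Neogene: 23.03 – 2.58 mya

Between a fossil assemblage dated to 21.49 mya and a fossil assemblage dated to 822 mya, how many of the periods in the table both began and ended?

The older date is 822 Ma and the younger is 21.49 Ma.
Periods with start < 822 and end > 21.49 Ma: Cryogenian (720–635), Ediacaran (635–538.8), Cambrian (538.8–485.4), Ordovician (485.4–443.8), Silurian (443.8–419.2), Devonian (419.2–358.9), Carboniferous (358.9–298.9), Permian (298.9–251.902), Triassic (251.902–201.4), Jurassic (201.4–145), Cretaceous (145–66), Paleogene (66–23.03).
That is 12 complete periods.

12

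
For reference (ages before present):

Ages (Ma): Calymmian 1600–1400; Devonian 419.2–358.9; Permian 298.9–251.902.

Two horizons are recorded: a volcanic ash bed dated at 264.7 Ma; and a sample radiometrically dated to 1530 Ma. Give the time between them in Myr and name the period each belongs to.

1265.3 million years apart; the first in the Permian, the second in the Calymmian

Elapsed time: 1530 − 264.7 = 1265.3 Myr.
264.7 Ma lies within 298.9–251.902 Ma: Permian.
1530 Ma lies within 1600–1400 Ma: Calymmian.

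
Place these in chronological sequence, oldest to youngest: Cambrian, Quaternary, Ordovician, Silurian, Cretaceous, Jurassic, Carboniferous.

Group by era (each group listed oldest first) — Paleozoic: Cambrian, Ordovician, Silurian, Carboniferous; Mesozoic: Jurassic, Cretaceous; Cenozoic: Quaternary. The eras run Paleozoic → Mesozoic → Cenozoic. Concatenating the groups in that era order gives oldest to youngest directly.

Cambrian, then Ordovician, then Silurian, then Carboniferous, then Jurassic, then Cretaceous, then Quaternary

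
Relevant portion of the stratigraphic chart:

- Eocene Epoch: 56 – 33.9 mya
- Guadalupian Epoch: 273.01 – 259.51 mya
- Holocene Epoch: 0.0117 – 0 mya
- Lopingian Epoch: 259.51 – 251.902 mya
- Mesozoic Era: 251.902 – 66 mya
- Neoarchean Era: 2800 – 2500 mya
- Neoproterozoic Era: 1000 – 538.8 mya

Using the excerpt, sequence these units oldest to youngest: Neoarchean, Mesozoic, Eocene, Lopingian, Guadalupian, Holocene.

Sorting by start age (descending Ma, since larger Ma = older): Neoarchean start 2800, Guadalupian start 273.01, Lopingian start 259.51, Mesozoic start 251.902, Eocene start 56, Holocene start 0.0117.

Neoarchean, then Guadalupian, then Lopingian, then Mesozoic, then Eocene, then Holocene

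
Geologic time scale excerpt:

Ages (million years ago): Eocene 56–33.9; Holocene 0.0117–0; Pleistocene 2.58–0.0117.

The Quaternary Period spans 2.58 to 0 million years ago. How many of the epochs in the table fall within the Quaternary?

Epochs inside 2.58–0 Ma: Pleistocene, Holocene — 2 in total.

2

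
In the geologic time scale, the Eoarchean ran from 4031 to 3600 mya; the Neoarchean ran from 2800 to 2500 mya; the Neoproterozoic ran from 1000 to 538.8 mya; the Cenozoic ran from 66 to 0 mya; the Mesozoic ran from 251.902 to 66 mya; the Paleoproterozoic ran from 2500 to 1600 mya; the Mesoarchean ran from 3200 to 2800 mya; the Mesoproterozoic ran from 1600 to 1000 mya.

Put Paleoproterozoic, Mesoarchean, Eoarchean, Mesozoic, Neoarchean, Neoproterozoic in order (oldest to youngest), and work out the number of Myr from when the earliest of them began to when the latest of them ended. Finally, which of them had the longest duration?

Eoarchean, Mesoarchean, Neoarchean, Paleoproterozoic, Neoproterozoic, Mesozoic; total span 3965 Myr; longest is Paleoproterozoic

Start ages (Ma): Eoarchean 4031, Mesoarchean 3200, Neoarchean 2800, Paleoproterozoic 2500, Neoproterozoic 1000, Mesozoic 251.902.
Ordered oldest to youngest: Eoarchean, Mesoarchean, Neoarchean, Paleoproterozoic, Neoproterozoic, Mesozoic.
Span = 4031 − 66 = 3965 Myr.
Durations: Eoarchean 431, Mesozoic 185.902, Paleoproterozoic 900, Mesoarchean 400, Neoarchean 300, Neoproterozoic 461.2 → longest is Paleoproterozoic (900 Myr).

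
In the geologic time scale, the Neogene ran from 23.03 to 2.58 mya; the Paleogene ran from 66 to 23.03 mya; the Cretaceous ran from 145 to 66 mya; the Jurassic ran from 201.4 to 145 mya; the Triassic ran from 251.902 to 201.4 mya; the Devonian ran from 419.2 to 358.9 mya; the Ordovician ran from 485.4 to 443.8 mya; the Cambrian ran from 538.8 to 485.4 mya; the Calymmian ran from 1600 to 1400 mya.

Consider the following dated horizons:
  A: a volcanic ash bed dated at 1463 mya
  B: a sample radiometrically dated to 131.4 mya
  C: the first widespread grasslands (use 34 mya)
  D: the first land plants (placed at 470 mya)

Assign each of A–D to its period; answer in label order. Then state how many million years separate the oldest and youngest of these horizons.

A — Calymmian; B — Cretaceous; C — Paleogene; D — Ordovician; span 1429 million years

Match each age against the start–end ranges in the excerpt: A = 1463 Ma → Calymmian (1600–1400); B = 131.4 Ma → Cretaceous (145–66); C = 34 Ma → Paleogene (66–23.03); D = 470 Ma → Ordovician (485.4–443.8).
The largest age is 1463 Ma and the smallest is 34 Ma; their difference is 1429 Myr.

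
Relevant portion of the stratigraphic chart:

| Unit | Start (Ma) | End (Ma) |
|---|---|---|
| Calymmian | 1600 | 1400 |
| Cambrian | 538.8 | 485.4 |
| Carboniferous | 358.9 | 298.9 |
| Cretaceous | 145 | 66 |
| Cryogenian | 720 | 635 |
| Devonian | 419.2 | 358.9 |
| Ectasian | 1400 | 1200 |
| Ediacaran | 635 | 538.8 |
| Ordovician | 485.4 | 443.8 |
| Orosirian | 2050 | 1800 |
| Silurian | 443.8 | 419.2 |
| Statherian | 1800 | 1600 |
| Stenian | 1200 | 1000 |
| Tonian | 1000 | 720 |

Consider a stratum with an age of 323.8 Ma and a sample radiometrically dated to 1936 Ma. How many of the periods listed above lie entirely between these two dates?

11

The older date is 1936 Ma and the younger is 323.8 Ma.
Periods with start < 1936 and end > 323.8 Ma: Statherian (1800–1600), Calymmian (1600–1400), Ectasian (1400–1200), Stenian (1200–1000), Tonian (1000–720), Cryogenian (720–635), Ediacaran (635–538.8), Cambrian (538.8–485.4), Ordovician (485.4–443.8), Silurian (443.8–419.2), Devonian (419.2–358.9).
That is 11 complete periods.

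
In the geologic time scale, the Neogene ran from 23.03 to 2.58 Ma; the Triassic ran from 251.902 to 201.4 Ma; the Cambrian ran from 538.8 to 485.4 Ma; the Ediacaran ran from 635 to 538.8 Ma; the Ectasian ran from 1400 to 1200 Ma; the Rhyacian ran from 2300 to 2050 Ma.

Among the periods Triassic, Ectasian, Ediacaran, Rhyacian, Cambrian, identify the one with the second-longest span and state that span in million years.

Start − end for each: Triassic 251.902 − 201.4 = 50.502; Ectasian 1400 − 1200 = 200; Ediacaran 635 − 538.8 = 96.2; Rhyacian 2300 − 2050 = 250; Cambrian 538.8 − 485.4 = 53.4.
Ranking these from longest: Rhyacian > Ectasian > Ediacaran > Cambrian > Triassic.
Position 2 in that ranking is Ectasian, which lasted 200 Myr.

Ectasian, 200 million years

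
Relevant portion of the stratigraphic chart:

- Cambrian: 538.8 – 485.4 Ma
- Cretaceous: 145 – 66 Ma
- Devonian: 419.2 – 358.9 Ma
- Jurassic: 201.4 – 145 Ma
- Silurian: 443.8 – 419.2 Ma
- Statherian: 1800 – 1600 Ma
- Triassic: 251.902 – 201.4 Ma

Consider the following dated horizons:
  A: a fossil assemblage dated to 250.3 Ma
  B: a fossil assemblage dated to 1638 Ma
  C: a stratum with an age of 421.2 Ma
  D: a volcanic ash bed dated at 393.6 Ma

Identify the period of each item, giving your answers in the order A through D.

A — Triassic; B — Statherian; C — Silurian; D — Devonian

Match each age against the start–end ranges in the excerpt: A = 250.3 Ma → Triassic (251.902–201.4); B = 1638 Ma → Statherian (1800–1600); C = 421.2 Ma → Silurian (443.8–419.2); D = 393.6 Ma → Devonian (419.2–358.9).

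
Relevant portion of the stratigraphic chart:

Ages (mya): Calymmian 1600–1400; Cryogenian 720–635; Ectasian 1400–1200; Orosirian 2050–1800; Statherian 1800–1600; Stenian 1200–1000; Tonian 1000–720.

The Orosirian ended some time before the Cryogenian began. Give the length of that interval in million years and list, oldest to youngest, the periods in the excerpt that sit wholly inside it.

The Orosirian closes at 1800 Ma and the Cryogenian opens at 720 Ma, so the interval is 1800 − 720 = 1080 Myr.
A period fits inside if it starts at or after 1800 Ma and ends at or before 720 Ma; oldest first that gives Statherian, Calymmian, Ectasian, Stenian, Tonian.

1080 million years; Statherian, Calymmian, Ectasian, Stenian, Tonian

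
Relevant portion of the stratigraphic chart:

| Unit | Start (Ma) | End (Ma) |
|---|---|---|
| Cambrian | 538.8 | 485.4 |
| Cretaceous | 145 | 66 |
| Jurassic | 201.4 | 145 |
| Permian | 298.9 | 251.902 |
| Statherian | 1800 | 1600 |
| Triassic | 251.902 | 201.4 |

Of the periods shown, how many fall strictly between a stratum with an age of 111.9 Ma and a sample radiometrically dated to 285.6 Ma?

2

285.6 Ma sits inside the Permian (298.9–251.902) and 111.9 Ma inside the Cretaceous (145–66); neither of those is wholly between the two dates.
The listed periods lying completely between them are Triassic, Jurassic — 2 in all.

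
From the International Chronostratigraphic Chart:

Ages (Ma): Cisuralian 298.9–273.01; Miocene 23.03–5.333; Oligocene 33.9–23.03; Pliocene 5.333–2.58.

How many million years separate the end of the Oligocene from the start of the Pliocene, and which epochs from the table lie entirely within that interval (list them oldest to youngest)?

End of Oligocene = 23.03 Ma; start of Pliocene = 5.333 Ma.
Gap = 23.03 − 5.333 = 17.697 Myr.
Epochs wholly inside 23.03–5.333 Ma: Miocene (23.03–5.333).

17.697 million years; Miocene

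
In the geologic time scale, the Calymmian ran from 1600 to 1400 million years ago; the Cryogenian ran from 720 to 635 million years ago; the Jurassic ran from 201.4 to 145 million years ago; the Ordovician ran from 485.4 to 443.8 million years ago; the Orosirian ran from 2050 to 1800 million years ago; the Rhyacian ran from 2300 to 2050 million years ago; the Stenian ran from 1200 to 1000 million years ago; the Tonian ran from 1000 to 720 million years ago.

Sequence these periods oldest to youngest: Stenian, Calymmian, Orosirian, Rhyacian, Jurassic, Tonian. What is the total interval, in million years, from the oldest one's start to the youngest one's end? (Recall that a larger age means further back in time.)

Start ages (Ma): Rhyacian 2300, Orosirian 2050, Calymmian 1600, Stenian 1200, Tonian 1000, Jurassic 201.4.
Ordered oldest to youngest: Rhyacian, Orosirian, Calymmian, Stenian, Tonian, Jurassic.
Span = 2300 − 145 = 2155 Myr.

Rhyacian → Orosirian → Calymmian → Stenian → Tonian → Jurassic; total span 2155 Myr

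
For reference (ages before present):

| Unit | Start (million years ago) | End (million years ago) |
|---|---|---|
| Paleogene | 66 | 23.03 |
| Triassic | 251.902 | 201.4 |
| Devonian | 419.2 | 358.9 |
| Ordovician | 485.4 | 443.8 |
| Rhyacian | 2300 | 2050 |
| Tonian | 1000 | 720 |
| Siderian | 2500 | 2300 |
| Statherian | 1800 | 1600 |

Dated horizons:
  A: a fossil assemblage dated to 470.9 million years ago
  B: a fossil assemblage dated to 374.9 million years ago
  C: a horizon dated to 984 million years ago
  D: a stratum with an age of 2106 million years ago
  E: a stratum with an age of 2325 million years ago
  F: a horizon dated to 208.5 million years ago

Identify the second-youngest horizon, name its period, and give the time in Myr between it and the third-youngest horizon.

B, in the Devonian; 96 million years to A

Sorted youngest-first by Ma: F (208.5), B (374.9), A (470.9), C (984), D (2106), E (2325).
The second youngest is B at 374.9 Ma, which lies in 419.2–358.9 Ma: the Devonian.
The third youngest is A at 470.9 Ma; separation = |374.9 − 470.9| = 96 Myr.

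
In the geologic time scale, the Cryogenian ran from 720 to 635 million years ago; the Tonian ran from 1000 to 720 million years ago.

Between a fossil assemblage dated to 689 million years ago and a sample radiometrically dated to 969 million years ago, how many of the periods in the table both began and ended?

The older date is 969 Ma and the younger is 689 Ma.
No period both begins after 969 Ma and ends before 689 Ma, so the count is 0.

0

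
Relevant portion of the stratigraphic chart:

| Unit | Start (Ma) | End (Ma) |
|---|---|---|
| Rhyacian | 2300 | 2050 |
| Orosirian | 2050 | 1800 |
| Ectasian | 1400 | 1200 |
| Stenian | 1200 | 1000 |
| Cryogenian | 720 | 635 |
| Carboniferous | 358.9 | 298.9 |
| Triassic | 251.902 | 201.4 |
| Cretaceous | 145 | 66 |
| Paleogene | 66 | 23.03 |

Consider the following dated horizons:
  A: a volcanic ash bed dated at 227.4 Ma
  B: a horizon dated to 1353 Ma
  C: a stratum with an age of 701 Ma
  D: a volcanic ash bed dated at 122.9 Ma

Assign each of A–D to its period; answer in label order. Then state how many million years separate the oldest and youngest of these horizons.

Match each age against the start–end ranges in the excerpt: A = 227.4 Ma → Triassic (251.902–201.4); B = 1353 Ma → Ectasian (1400–1200); C = 701 Ma → Cryogenian (720–635); D = 122.9 Ma → Cretaceous (145–66).
The largest age is 1353 Ma and the smallest is 122.9 Ma; their difference is 1230.1 Myr.

A — Triassic; B — Ectasian; C — Cryogenian; D — Cretaceous; span 1230.1 million years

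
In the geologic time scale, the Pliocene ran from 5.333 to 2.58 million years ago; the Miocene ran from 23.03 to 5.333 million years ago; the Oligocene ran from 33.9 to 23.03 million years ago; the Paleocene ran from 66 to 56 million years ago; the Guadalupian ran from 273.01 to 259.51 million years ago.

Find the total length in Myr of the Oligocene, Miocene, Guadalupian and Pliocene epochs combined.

44.82 million years

Duration is start − end for each: (33.9 − 23.03) + (23.03 − 5.333) + (273.01 − 259.51) + (5.333 − 2.58).
That is 10.87 + 17.697 + 13.5 + 2.753, which totals 44.82 million years.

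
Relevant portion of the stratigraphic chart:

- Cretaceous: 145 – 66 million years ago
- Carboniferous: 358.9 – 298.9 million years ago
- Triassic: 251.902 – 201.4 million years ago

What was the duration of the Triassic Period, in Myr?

50.502 million years

251.902 − 201.4 = 50.502 million years.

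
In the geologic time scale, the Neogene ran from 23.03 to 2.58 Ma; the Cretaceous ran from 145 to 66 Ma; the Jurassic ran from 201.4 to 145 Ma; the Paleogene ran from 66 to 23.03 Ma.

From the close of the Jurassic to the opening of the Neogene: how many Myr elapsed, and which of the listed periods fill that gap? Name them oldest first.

The Jurassic closes at 145 Ma and the Neogene opens at 23.03 Ma, so the interval is 145 − 23.03 = 121.97 Myr.
A period fits inside if it starts at or after 145 Ma and ends at or before 23.03 Ma; oldest first that gives Cretaceous, Paleogene.

121.97 million years; Cretaceous, Paleogene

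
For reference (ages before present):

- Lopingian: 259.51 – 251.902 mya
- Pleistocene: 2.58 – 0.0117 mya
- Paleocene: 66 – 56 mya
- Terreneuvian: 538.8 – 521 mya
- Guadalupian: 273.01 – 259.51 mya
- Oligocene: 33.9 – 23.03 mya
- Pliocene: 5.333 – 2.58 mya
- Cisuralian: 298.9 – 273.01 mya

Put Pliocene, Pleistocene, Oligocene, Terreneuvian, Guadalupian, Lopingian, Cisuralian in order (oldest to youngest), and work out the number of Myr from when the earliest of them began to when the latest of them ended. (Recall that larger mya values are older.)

Terreneuvian → Cisuralian → Guadalupian → Lopingian → Oligocene → Pliocene → Pleistocene; total span 538.7883 Myr

Start ages (Ma): Terreneuvian 538.8, Cisuralian 298.9, Guadalupian 273.01, Lopingian 259.51, Oligocene 33.9, Pliocene 5.333, Pleistocene 2.58.
Ordered oldest to youngest: Terreneuvian, Cisuralian, Guadalupian, Lopingian, Oligocene, Pliocene, Pleistocene.
Span = 538.8 − 0.0117 = 538.7883 Myr.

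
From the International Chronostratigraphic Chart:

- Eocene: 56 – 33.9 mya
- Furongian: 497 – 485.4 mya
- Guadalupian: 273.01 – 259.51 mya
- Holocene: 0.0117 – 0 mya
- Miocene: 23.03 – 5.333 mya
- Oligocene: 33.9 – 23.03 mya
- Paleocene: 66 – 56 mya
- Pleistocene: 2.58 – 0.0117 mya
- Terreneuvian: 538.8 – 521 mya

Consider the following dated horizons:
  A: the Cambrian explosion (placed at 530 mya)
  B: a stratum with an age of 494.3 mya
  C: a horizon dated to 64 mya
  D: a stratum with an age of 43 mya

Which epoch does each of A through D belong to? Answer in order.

Match each age against the start–end ranges in the excerpt: A = 530 Ma → Terreneuvian (538.8–521); B = 494.3 Ma → Furongian (497–485.4); C = 64 Ma → Paleocene (66–56); D = 43 Ma → Eocene (56–33.9).

A — Terreneuvian; B — Furongian; C — Paleocene; D — Eocene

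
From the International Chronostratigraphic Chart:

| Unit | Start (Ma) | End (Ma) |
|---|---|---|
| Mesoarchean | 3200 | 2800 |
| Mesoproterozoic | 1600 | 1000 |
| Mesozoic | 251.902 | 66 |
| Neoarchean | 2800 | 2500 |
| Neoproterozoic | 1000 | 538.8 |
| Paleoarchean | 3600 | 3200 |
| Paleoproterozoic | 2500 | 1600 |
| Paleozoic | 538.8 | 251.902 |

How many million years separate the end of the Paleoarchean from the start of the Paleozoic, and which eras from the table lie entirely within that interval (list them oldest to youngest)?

2661.2 million years; Mesoarchean, Neoarchean, Paleoproterozoic, Mesoproterozoic, Neoproterozoic

The Paleoarchean closes at 3200 Ma and the Paleozoic opens at 538.8 Ma, so the interval is 3200 − 538.8 = 2661.2 Myr.
An era fits inside if it starts at or after 3200 Ma and ends at or before 538.8 Ma; oldest first that gives Mesoarchean, Neoarchean, Paleoproterozoic, Mesoproterozoic, Neoproterozoic.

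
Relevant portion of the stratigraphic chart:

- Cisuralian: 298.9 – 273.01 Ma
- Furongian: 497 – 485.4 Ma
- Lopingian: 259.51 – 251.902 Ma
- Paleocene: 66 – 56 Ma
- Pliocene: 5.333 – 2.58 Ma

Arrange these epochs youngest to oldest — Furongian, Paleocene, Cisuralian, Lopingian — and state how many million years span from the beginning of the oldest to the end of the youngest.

Start ages (Ma): Furongian 497, Cisuralian 298.9, Lopingian 259.51, Paleocene 66.
Ordered youngest to oldest: Paleocene, Lopingian, Cisuralian, Furongian.
Span = 497 − 56 = 441 Myr.

Paleocene, Lopingian, Cisuralian, Furongian; total span 441 Myr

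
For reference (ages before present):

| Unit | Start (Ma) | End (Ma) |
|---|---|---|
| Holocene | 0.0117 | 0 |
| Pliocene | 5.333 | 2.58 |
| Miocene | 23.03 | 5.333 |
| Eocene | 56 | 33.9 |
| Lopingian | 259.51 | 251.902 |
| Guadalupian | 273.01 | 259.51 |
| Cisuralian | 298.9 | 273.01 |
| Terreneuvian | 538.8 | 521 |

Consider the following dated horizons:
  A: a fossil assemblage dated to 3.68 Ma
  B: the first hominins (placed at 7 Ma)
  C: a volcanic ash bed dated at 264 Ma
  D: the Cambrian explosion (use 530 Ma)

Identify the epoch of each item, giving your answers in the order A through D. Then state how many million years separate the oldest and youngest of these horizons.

A: 3.68 Ma lies in 5.333–2.58 Ma, so Pliocene.
B: 7 Ma lies in 23.03–5.333 Ma, so Miocene.
C: 264 Ma lies in 273.01–259.51 Ma, so Guadalupian.
D: 530 Ma lies in 538.8–521 Ma, so Terreneuvian.
Oldest = 530 Ma, youngest = 3.68 Ma → span 526.32 Myr.

A — Pliocene; B — Miocene; C — Guadalupian; D — Terreneuvian; span 526.32 million years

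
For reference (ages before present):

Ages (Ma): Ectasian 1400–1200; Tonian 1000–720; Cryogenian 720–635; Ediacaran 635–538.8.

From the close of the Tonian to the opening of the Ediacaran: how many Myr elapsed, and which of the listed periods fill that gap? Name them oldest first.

85 million years; Cryogenian

End of Tonian = 720 Ma; start of Ediacaran = 635 Ma.
Gap = 720 − 635 = 85 Myr.
Periods wholly inside 720–635 Ma: Cryogenian (720–635).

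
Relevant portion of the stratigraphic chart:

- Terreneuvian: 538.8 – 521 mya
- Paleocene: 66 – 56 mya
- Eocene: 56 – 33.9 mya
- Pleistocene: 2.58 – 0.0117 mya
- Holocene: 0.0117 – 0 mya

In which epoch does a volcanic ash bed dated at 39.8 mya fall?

39.8 Ma lies between 56 and 33.9 Ma, so it falls in the Eocene.

Eocene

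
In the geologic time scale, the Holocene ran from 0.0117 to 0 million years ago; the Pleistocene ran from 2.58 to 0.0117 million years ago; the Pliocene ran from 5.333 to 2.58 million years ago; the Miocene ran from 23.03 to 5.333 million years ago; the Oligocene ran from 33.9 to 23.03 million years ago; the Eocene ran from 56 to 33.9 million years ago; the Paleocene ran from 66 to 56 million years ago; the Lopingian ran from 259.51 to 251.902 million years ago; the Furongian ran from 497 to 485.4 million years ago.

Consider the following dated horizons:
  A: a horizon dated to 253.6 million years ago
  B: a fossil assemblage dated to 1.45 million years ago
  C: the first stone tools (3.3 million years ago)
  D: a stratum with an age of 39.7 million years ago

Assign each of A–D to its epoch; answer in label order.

A — Lopingian; B — Pleistocene; C — Pliocene; D — Eocene

A: 253.6 Ma lies in 259.51–251.902 Ma, so Lopingian.
B: 1.45 Ma lies in 2.58–0.0117 Ma, so Pleistocene.
C: 3.3 Ma lies in 5.333–2.58 Ma, so Pliocene.
D: 39.7 Ma lies in 56–33.9 Ma, so Eocene.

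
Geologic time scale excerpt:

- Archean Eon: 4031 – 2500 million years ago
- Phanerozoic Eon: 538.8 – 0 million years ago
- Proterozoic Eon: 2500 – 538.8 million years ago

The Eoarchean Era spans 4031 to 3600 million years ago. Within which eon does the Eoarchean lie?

Archean

The Eoarchean (4031–3600 Ma) lies entirely within 4031–2500 Ma, the Archean Eon.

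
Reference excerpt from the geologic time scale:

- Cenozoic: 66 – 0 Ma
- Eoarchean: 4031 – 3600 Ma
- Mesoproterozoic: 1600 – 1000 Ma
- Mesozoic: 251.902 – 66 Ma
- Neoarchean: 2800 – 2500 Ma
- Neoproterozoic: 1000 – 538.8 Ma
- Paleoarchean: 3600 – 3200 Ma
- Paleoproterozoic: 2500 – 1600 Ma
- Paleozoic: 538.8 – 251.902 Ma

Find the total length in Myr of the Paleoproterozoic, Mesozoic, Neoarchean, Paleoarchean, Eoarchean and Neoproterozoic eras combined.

Each duration: Paleoproterozoic = 900; Mesozoic = 185.902; Neoarchean = 300; Paleoarchean = 400; Eoarchean = 431; Neoproterozoic = 461.2.
Sum: 900 + 185.902 + 300 + 400 + 431 + 461.2 = 2678.102 Myr.

2678.102 million years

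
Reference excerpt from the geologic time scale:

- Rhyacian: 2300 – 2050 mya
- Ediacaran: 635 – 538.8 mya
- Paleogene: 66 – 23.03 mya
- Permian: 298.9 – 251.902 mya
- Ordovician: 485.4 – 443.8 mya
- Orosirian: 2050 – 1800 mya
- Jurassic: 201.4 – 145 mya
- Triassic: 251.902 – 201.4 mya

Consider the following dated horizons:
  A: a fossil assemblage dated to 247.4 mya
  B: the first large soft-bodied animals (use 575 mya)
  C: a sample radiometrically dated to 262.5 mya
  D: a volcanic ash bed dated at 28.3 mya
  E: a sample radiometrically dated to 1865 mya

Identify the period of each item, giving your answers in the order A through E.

A: 247.4 Ma lies in 251.902–201.4 Ma, so Triassic.
B: 575 Ma lies in 635–538.8 Ma, so Ediacaran.
C: 262.5 Ma lies in 298.9–251.902 Ma, so Permian.
D: 28.3 Ma lies in 66–23.03 Ma, so Paleogene.
E: 1865 Ma lies in 2050–1800 Ma, so Orosirian.

A — Triassic; B — Ediacaran; C — Permian; D — Paleogene; E — Orosirian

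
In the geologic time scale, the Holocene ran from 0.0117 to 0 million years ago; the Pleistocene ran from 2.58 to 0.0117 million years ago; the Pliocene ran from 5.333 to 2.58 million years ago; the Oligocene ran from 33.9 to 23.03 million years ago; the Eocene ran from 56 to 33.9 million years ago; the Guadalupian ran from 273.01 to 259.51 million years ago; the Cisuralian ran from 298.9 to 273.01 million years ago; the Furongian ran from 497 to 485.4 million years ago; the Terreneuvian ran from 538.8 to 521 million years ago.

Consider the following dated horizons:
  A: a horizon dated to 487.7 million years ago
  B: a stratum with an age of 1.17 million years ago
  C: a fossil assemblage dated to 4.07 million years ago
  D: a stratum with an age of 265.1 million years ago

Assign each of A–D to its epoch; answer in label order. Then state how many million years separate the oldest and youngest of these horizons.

A — Furongian; B — Pleistocene; C — Pliocene; D — Guadalupian; span 486.53 million years

A: 487.7 Ma lies in 497–485.4 Ma, so Furongian.
B: 1.17 Ma lies in 2.58–0.0117 Ma, so Pleistocene.
C: 4.07 Ma lies in 5.333–2.58 Ma, so Pliocene.
D: 265.1 Ma lies in 273.01–259.51 Ma, so Guadalupian.
Oldest = 487.7 Ma, youngest = 1.17 Ma → span 486.53 Myr.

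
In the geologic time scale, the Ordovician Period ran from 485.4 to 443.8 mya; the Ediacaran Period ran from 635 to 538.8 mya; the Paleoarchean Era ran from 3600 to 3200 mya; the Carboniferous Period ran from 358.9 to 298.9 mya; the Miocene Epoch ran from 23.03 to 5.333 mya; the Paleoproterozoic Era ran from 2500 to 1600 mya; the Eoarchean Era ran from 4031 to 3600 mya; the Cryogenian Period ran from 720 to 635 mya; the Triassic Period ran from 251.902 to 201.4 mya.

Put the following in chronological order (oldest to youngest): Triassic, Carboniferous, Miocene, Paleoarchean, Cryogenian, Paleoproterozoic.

Read off each span (Ma): Triassic 251.902–201.4; Carboniferous 358.9–298.9; Miocene 23.03–5.333; Paleoarchean 3600–3200; Cryogenian 720–635; Paleoproterozoic 2500–1600.
Larger Ma is older, so oldest→youngest is Paleoarchean, Paleoproterozoic, Cryogenian, Carboniferous, Triassic, Miocene.

Paleoarchean → Paleoproterozoic → Cryogenian → Carboniferous → Triassic → Miocene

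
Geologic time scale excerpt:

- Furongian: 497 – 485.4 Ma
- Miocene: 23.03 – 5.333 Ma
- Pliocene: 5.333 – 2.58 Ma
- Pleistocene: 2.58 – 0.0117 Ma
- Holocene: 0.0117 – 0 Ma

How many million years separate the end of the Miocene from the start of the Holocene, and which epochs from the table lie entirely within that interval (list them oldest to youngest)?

End of Miocene = 5.333 Ma; start of Holocene = 0.0117 Ma.
Gap = 5.333 − 0.0117 = 5.3213 Myr.
Epochs wholly inside 5.333–0.0117 Ma: Pliocene (5.333–2.58), Pleistocene (2.58–0.0117).

5.3213 million years; Pliocene, Pleistocene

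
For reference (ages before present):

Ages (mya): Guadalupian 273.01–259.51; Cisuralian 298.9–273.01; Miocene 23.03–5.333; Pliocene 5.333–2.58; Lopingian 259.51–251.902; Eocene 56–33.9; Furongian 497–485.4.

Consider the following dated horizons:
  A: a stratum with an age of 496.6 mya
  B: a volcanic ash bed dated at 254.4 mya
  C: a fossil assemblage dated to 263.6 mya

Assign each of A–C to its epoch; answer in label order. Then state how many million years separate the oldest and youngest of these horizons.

A — Furongian; B — Lopingian; C — Guadalupian; span 242.2 million years

A: 496.6 Ma lies in 497–485.4 Ma, so Furongian.
B: 254.4 Ma lies in 259.51–251.902 Ma, so Lopingian.
C: 263.6 Ma lies in 273.01–259.51 Ma, so Guadalupian.
Oldest = 496.6 Ma, youngest = 254.4 Ma → span 242.2 Myr.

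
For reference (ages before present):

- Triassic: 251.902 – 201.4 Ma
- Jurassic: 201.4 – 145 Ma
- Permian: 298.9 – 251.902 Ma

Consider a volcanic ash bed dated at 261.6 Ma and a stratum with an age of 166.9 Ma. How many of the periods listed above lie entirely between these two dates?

The older date is 261.6 Ma and the younger is 166.9 Ma.
Periods with start < 261.6 and end > 166.9 Ma: Triassic (251.902–201.4).
That is 1 complete period.

1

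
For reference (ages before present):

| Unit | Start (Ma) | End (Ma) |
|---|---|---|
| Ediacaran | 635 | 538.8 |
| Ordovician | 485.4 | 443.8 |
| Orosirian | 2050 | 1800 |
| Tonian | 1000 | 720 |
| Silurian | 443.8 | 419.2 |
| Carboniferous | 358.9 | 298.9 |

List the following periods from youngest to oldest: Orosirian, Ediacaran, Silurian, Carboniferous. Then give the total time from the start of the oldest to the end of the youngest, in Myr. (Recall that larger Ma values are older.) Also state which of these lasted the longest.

Carboniferous, Silurian, Ediacaran, Orosirian; total span 1751.1 Myr; longest is Orosirian

From the excerpt: Orosirian 2050–1800; Ediacaran 635–538.8; Silurian 443.8–419.2; Carboniferous 358.9–298.9 (Ma).
Larger Ma is earlier, so the oldest is Orosirian and the youngest is Carboniferous; youngest to oldest: Carboniferous, Silurian, Ediacaran, Orosirian.
Oldest start 2050 minus youngest end 298.9 gives 1751.1 Myr overall.
Individual lengths (start − end): Orosirian 250; Carboniferous 60; Ediacaran 96.2; Silurian 24.6. The largest is Orosirian at 250 Myr.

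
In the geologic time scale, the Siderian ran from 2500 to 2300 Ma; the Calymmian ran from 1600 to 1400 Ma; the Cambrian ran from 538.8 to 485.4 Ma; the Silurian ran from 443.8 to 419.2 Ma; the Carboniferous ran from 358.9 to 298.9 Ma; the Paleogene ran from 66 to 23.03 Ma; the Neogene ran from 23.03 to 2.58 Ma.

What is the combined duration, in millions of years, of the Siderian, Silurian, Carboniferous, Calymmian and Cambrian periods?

538 million years

Duration is start − end for each: (2500 − 2300) + (443.8 − 419.2) + (358.9 − 298.9) + (1600 − 1400) + (538.8 − 485.4).
That is 200 + 24.6 + 60 + 200 + 53.4, which totals 538 million years.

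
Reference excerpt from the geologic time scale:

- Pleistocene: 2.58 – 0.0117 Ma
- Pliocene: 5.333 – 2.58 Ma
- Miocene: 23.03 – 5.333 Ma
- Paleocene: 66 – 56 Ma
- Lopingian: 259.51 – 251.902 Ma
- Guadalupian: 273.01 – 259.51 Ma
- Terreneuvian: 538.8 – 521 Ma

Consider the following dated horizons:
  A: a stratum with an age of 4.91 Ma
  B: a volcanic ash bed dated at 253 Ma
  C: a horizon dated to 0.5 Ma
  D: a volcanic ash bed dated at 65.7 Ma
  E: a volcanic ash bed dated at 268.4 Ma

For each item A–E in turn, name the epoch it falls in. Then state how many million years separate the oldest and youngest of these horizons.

A: 4.91 Ma lies in 5.333–2.58 Ma, so Pliocene.
B: 253 Ma lies in 259.51–251.902 Ma, so Lopingian.
C: 0.5 Ma lies in 2.58–0.0117 Ma, so Pleistocene.
D: 65.7 Ma lies in 66–56 Ma, so Paleocene.
E: 268.4 Ma lies in 273.01–259.51 Ma, so Guadalupian.
Oldest = 268.4 Ma, youngest = 0.5 Ma → span 267.9 Myr.

A — Pliocene; B — Lopingian; C — Pleistocene; D — Paleocene; E — Guadalupian; span 267.9 million years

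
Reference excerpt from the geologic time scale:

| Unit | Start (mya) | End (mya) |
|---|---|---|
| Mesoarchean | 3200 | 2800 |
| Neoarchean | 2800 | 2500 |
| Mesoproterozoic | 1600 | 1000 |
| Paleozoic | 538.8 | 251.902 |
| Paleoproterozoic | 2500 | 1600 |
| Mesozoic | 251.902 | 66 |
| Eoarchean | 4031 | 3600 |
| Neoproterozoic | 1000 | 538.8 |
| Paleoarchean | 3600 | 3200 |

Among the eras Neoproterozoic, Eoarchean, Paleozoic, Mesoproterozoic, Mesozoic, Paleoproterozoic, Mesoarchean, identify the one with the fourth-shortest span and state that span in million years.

Eoarchean, 431 million years

Start − end for each: Neoproterozoic 1000 − 538.8 = 461.2; Eoarchean 4031 − 3600 = 431; Paleozoic 538.8 − 251.902 = 286.898; Mesoproterozoic 1600 − 1000 = 600; Mesozoic 251.902 − 66 = 185.902; Paleoproterozoic 2500 − 1600 = 900; Mesoarchean 3200 − 2800 = 400.
Ranking these from shortest: Mesozoic < Paleozoic < Mesoarchean < Eoarchean < Neoproterozoic < Mesoproterozoic < Paleoproterozoic.
Position 4 in that ranking is Eoarchean, which lasted 431 Myr.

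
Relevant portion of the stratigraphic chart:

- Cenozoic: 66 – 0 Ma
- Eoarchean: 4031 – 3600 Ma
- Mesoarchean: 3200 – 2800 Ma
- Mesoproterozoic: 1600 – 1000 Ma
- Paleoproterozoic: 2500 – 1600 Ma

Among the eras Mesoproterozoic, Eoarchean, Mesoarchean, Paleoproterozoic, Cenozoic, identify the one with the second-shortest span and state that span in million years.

Mesoarchean, 400 million years

Durations: Mesoproterozoic 600; Eoarchean 431; Mesoarchean 400; Paleoproterozoic 900; Cenozoic 66 Myr.
Sorted shortest-first: Cenozoic (66), Mesoarchean (400), Eoarchean (431), Mesoproterozoic (600), Paleoproterozoic (900).
The second shortest is Mesoarchean at 400 Myr.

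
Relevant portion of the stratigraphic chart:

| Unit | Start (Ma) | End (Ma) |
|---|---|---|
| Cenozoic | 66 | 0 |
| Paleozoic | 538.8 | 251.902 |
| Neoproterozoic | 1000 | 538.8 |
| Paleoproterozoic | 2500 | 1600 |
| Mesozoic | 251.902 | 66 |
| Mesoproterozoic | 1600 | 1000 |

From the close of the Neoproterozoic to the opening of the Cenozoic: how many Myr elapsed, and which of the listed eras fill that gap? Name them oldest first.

472.8 million years; Paleozoic, Mesozoic

The Neoproterozoic closes at 538.8 Ma and the Cenozoic opens at 66 Ma, so the interval is 538.8 − 66 = 472.8 Myr.
An era fits inside if it starts at or after 538.8 Ma and ends at or before 66 Ma; oldest first that gives Paleozoic, Mesozoic.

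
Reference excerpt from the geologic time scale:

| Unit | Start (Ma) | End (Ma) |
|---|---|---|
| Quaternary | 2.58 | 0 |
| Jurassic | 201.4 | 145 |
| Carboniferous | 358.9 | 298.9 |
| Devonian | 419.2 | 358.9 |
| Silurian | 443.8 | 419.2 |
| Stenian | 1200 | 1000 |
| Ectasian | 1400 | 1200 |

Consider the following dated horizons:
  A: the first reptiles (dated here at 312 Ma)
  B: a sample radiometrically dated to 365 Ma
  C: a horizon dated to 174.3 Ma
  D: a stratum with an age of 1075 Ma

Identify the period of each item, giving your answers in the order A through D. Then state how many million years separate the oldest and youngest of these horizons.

Match each age against the start–end ranges in the excerpt: A = 312 Ma → Carboniferous (358.9–298.9); B = 365 Ma → Devonian (419.2–358.9); C = 174.3 Ma → Jurassic (201.4–145); D = 1075 Ma → Stenian (1200–1000).
The largest age is 1075 Ma and the smallest is 174.3 Ma; their difference is 900.7 Myr.

A — Carboniferous; B — Devonian; C — Jurassic; D — Stenian; span 900.7 million years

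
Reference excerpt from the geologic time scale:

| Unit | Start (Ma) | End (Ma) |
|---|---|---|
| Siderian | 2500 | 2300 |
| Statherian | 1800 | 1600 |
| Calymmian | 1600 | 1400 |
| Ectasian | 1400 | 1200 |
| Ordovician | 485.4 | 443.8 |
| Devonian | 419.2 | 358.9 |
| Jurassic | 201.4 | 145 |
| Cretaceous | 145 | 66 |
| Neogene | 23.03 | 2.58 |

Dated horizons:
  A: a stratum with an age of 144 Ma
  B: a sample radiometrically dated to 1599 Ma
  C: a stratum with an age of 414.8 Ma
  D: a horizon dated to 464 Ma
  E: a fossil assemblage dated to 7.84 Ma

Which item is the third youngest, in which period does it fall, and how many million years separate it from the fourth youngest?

Smaller Ma means younger, so youngest first: E 7.84 < A 144 < C 414.8 < D 464 < B 1599.
Counting 3 along gives C (414.8 Ma); the excerpt puts that inside the Devonian, 419.2–358.9 Ma.
Next in line is D (464 Ma), and 464 − 414.8 = 49.2 Myr.

C, in the Devonian; 49.2 million years to D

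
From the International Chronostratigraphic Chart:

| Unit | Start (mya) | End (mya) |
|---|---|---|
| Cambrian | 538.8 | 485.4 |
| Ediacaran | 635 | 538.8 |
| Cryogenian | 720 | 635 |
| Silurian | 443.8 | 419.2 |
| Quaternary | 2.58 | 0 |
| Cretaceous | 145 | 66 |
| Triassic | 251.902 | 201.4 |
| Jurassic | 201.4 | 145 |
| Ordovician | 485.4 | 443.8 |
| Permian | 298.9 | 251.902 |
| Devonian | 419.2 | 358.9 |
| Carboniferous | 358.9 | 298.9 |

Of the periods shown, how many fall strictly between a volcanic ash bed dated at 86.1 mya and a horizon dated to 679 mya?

The older date is 679 Ma and the younger is 86.1 Ma.
Periods with start < 679 and end > 86.1 Ma: Ediacaran (635–538.8), Cambrian (538.8–485.4), Ordovician (485.4–443.8), Silurian (443.8–419.2), Devonian (419.2–358.9), Carboniferous (358.9–298.9), Permian (298.9–251.902), Triassic (251.902–201.4), Jurassic (201.4–145).
That is 9 complete periods.

9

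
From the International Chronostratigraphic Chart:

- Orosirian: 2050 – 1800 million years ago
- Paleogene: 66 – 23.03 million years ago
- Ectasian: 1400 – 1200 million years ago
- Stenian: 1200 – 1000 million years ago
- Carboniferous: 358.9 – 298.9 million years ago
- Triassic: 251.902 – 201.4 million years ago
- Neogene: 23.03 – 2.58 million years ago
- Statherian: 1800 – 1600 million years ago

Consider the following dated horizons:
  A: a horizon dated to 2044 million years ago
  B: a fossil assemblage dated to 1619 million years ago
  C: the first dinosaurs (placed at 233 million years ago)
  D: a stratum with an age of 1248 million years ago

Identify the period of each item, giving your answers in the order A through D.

A: 2044 Ma lies in 2050–1800 Ma, so Orosirian.
B: 1619 Ma lies in 1800–1600 Ma, so Statherian.
C: 233 Ma lies in 251.902–201.4 Ma, so Triassic.
D: 1248 Ma lies in 1400–1200 Ma, so Ectasian.

A — Orosirian; B — Statherian; C — Triassic; D — Ectasian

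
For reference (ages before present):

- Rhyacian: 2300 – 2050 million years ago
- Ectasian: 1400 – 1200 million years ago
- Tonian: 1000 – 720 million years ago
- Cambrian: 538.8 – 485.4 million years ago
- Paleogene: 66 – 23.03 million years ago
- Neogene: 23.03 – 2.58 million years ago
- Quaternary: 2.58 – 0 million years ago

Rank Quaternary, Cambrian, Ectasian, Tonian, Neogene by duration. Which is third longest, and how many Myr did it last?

Start − end for each: Quaternary 2.58 − 0 = 2.58; Cambrian 538.8 − 485.4 = 53.4; Ectasian 1400 − 1200 = 200; Tonian 1000 − 720 = 280; Neogene 23.03 − 2.58 = 20.45.
Ranking these from longest: Tonian > Ectasian > Cambrian > Neogene > Quaternary.
Position 3 in that ranking is Cambrian, which lasted 53.4 Myr.

Cambrian, 53.4 million years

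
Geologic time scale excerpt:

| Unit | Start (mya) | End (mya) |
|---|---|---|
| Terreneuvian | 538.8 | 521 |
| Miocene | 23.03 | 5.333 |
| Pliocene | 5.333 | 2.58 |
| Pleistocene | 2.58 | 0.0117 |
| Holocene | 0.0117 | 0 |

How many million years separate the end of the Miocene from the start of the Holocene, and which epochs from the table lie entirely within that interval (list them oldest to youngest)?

The Miocene closes at 5.333 Ma and the Holocene opens at 0.0117 Ma, so the interval is 5.333 − 0.0117 = 5.3213 Myr.
An epoch fits inside if it starts at or after 5.333 Ma and ends at or before 0.0117 Ma; oldest first that gives Pliocene, Pleistocene.

5.3213 million years; Pliocene, Pleistocene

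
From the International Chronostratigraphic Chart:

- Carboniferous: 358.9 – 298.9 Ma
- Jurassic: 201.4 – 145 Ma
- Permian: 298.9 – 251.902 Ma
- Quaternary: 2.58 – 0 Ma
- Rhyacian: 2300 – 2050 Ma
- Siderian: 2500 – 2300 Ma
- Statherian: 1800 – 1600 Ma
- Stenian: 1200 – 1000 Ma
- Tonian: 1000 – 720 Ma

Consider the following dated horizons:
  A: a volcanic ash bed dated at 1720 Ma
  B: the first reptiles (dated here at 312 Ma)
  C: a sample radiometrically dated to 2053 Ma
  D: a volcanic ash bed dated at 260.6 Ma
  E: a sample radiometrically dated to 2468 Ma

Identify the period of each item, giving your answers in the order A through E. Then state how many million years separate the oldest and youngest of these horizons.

A: 1720 Ma lies in 1800–1600 Ma, so Statherian.
B: 312 Ma lies in 358.9–298.9 Ma, so Carboniferous.
C: 2053 Ma lies in 2300–2050 Ma, so Rhyacian.
D: 260.6 Ma lies in 298.9–251.902 Ma, so Permian.
E: 2468 Ma lies in 2500–2300 Ma, so Siderian.
Oldest = 2468 Ma, youngest = 260.6 Ma → span 2207.4 Myr.

A — Statherian; B — Carboniferous; C — Rhyacian; D — Permian; E — Siderian; span 2207.4 million years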